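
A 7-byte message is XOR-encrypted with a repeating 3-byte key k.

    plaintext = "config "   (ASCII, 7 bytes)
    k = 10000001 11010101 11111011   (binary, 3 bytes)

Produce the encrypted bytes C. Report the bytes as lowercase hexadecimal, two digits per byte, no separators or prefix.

The 3-byte key repeats, so the effective keystream is 81 d5 fb 81 d5 fb 81.
byte 0: 63 ^ 81 = e2
byte 1: 6f ^ d5 = ba
byte 2: 6e ^ fb = 95
byte 3: 66 ^ 81 = e7
byte 4: 69 ^ d5 = bc
byte 5: 67 ^ fb = 9c
byte 6: 20 ^ 81 = a1

e2ba95e7bc9ca1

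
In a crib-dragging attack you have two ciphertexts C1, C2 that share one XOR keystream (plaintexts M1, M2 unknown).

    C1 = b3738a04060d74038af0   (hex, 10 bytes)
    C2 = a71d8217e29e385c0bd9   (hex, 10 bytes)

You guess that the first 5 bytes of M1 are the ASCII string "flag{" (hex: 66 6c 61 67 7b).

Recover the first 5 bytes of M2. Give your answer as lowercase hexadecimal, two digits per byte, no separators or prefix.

First, C1 ⊕ C2 = (M1 ⊕ K) ⊕ (M2 ⊕ K) = M1 ⊕ M2, so the key drops out. Then M2 = (M1 ⊕ M2) ⊕ M1 over the first 5 bytes.
byte 0: (b3 xor a7) xor 66 = 14 xor 66 = 72
byte 1: (73 xor 1d) xor 6c = 6e xor 6c = 02
byte 2: (8a xor 82) xor 61 = 08 xor 61 = 69
byte 3: (04 xor 17) xor 67 = 13 xor 67 = 74
byte 4: (06 xor e2) xor 7b = e4 xor 7b = 9f

720269749f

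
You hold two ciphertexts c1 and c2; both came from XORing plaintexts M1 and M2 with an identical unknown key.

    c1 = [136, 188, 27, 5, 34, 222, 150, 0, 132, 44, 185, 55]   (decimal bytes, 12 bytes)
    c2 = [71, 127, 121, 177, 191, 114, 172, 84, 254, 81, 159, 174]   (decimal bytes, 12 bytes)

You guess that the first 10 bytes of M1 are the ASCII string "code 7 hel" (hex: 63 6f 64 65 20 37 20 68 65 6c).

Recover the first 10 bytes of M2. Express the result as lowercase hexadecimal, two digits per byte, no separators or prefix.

acac06d1bd9b1a3c1f11

First, c1 ⊕ c2 = (M1 ⊕ K) ⊕ (M2 ⊕ K) = M1 ⊕ M2, so the key drops out. Then M2 = (M1 ⊕ M2) ⊕ M1 over the first 10 bytes.
byte 0: (88 XOR 47) XOR 63 = cf XOR 63 = ac
byte 1: (bc XOR 7f) XOR 6f = c3 XOR 6f = ac
byte 2: (1b XOR 79) XOR 64 = 62 XOR 64 = 06
byte 3: (05 XOR b1) XOR 65 = b4 XOR 65 = d1
byte 4: (22 XOR bf) XOR 20 = 9d XOR 20 = bd
byte 5: (de XOR 72) XOR 37 = ac XOR 37 = 9b
byte 6: (96 XOR ac) XOR 20 = 3a XOR 20 = 1a
byte 7: (00 XOR 54) XOR 68 = 54 XOR 68 = 3c
byte 8: (84 XOR fe) XOR 65 = 7a XOR 65 = 1f
byte 9: (2c XOR 51) XOR 6c = 7d XOR 6c = 11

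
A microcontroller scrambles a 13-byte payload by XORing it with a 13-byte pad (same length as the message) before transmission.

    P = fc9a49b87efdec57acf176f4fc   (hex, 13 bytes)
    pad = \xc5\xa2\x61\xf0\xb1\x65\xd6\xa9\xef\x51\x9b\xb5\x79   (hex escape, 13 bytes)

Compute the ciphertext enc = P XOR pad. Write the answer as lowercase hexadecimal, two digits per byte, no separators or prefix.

byte 0: fc xor c5 = 39
byte 1: 9a xor a2 = 38
byte 2: 49 xor 61 = 28
byte 3: b8 xor f0 = 48
byte 4: 7e xor b1 = cf
byte 5: fd xor 65 = 98
byte 6: ec xor d6 = 3a
byte 7: 57 xor a9 = fe
byte 8: ac xor ef = 43
byte 9: f1 xor 51 = a0
byte 10: 76 xor 9b = ed
byte 11: f4 xor b5 = 41
byte 12: fc xor 79 = 85

39382848cf983afe43a0ed4185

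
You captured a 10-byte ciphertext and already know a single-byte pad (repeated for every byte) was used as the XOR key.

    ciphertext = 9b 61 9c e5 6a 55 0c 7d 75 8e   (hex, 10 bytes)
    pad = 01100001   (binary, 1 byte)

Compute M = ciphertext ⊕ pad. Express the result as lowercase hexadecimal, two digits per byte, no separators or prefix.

The 1-byte key repeats, so the effective keystream is 61 61 61 61 61 61 61 61 61 61.
byte 0: 9b ⊕ 61 = fa
byte 1: 61 ⊕ 61 = 00
byte 2: 9c ⊕ 61 = fd
byte 3: e5 ⊕ 61 = 84
byte 4: 6a ⊕ 61 = 0b
byte 5: 55 ⊕ 61 = 34
byte 6: 0c ⊕ 61 = 6d
byte 7: 7d ⊕ 61 = 1c
byte 8: 75 ⊕ 61 = 14
byte 9: 8e ⊕ 61 = ef

fa00fd840b346d1c14ef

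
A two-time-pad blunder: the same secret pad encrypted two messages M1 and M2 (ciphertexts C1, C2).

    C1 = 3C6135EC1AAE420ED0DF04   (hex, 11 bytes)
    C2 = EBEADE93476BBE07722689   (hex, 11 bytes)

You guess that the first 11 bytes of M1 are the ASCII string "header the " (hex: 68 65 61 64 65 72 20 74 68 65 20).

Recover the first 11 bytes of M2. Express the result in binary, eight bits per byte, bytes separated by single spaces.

First, C1 ⊕ C2 = (M1 ⊕ K) ⊕ (M2 ⊕ K) = M1 ⊕ M2, so the key drops out. Then M2 = (M1 ⊕ M2) ⊕ M1 over the first 11 bytes.
byte 0: (3c xor eb) xor 68 = d7 xor 68 = bf
byte 1: (61 xor ea) xor 65 = 8b xor 65 = ee
byte 2: (35 xor de) xor 61 = eb xor 61 = 8a
byte 3: (ec xor 93) xor 64 = 7f xor 64 = 1b
byte 4: (1a xor 47) xor 65 = 5d xor 65 = 38
byte 5: (ae xor 6b) xor 72 = c5 xor 72 = b7
byte 6: (42 xor be) xor 20 = fc xor 20 = dc
byte 7: (0e xor 07) xor 74 = 09 xor 74 = 7d
byte 8: (d0 xor 72) xor 68 = a2 xor 68 = ca
byte 9: (df xor 26) xor 65 = f9 xor 65 = 9c
byte 10: (04 xor 89) xor 20 = 8d xor 20 = ad

10111111 11101110 10001010 00011011 00111000 10110111 11011100 01111101 11001010 10011100 10101101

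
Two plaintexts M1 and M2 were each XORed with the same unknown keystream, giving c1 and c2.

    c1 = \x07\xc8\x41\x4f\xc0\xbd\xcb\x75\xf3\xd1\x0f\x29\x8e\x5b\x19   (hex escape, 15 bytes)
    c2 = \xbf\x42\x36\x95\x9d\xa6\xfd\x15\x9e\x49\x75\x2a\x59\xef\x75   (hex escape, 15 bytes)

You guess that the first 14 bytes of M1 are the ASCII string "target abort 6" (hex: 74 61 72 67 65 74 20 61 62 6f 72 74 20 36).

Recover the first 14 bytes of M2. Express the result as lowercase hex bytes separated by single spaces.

cc eb 05 bd 38 6f 16 01 0f f7 08 77 f7 82

First, c1 ⊕ c2 = (M1 ⊕ K) ⊕ (M2 ⊕ K) = M1 ⊕ M2, so the key drops out. Then M2 = (M1 ⊕ M2) ⊕ M1 over the first 14 bytes.
byte 0: (07 ⊕ bf) ⊕ 74 = b8 ⊕ 74 = cc
byte 1: (c8 ⊕ 42) ⊕ 61 = 8a ⊕ 61 = eb
byte 2: (41 ⊕ 36) ⊕ 72 = 77 ⊕ 72 = 05
byte 3: (4f ⊕ 95) ⊕ 67 = da ⊕ 67 = bd
byte 4: (c0 ⊕ 9d) ⊕ 65 = 5d ⊕ 65 = 38
byte 5: (bd ⊕ a6) ⊕ 74 = 1b ⊕ 74 = 6f
byte 6: (cb ⊕ fd) ⊕ 20 = 36 ⊕ 20 = 16
byte 7: (75 ⊕ 15) ⊕ 61 = 60 ⊕ 61 = 01
byte 8: (f3 ⊕ 9e) ⊕ 62 = 6d ⊕ 62 = 0f
byte 9: (d1 ⊕ 49) ⊕ 6f = 98 ⊕ 6f = f7
byte 10: (0f ⊕ 75) ⊕ 72 = 7a ⊕ 72 = 08
byte 11: (29 ⊕ 2a) ⊕ 74 = 03 ⊕ 74 = 77
byte 12: (8e ⊕ 59) ⊕ 20 = d7 ⊕ 20 = f7
byte 13: (5b ⊕ ef) ⊕ 36 = b4 ⊕ 36 = 82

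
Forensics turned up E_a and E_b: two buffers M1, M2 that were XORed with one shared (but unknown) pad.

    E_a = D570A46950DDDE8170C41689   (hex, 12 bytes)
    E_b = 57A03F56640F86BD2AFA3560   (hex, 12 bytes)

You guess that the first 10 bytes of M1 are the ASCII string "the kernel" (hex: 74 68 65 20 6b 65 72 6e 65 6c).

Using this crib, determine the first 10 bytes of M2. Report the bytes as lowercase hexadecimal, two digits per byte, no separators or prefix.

f6b8fe1f5fb72a523f52

First, E_a ⊕ E_b = (M1 ⊕ K) ⊕ (M2 ⊕ K) = M1 ⊕ M2, so the key drops out. Then M2 = (M1 ⊕ M2) ⊕ M1 over the first 10 bytes.
byte 0: (d5 ^ 57) ^ 74 = 82 ^ 74 = f6
byte 1: (70 ^ a0) ^ 68 = d0 ^ 68 = b8
byte 2: (a4 ^ 3f) ^ 65 = 9b ^ 65 = fe
byte 3: (69 ^ 56) ^ 20 = 3f ^ 20 = 1f
byte 4: (50 ^ 64) ^ 6b = 34 ^ 6b = 5f
byte 5: (dd ^ 0f) ^ 65 = d2 ^ 65 = b7
byte 6: (de ^ 86) ^ 72 = 58 ^ 72 = 2a
byte 7: (81 ^ bd) ^ 6e = 3c ^ 6e = 52
byte 8: (70 ^ 2a) ^ 65 = 5a ^ 65 = 3f
byte 9: (c4 ^ fa) ^ 6c = 3e ^ 6c = 52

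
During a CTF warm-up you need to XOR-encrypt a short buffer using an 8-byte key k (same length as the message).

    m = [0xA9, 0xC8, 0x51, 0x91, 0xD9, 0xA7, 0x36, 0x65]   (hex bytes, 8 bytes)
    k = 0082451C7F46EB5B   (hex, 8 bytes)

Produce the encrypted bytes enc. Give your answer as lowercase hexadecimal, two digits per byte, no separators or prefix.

XOR is its own inverse, so applying the key byte-wise gives the result directly.
10101001 ⊕ 00000000 = 10101001
11001000 ⊕ 10000010 = 01001010
01010001 ⊕ 01000101 = 00010100
10010001 ⊕ 00011100 = 10001101
11011001 ⊕ 01111111 = 10100110
10100111 ⊕ 01000110 = 11100001
00110110 ⊕ 11101011 = 11011101
01100101 ⊕ 01011011 = 00111110

a94a148da6e1dd3e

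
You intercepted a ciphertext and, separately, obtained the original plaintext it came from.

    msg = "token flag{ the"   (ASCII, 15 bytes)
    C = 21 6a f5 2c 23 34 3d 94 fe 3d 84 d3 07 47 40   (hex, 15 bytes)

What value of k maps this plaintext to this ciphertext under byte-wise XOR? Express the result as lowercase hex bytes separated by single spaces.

Since C = msg ⊕ k, XORing both sides with msg gives k = msg ⊕ C.
74 ⊕ 21 = 55
6f ⊕ 6a = 05
6b ⊕ f5 = 9e
65 ⊕ 2c = 49
6e ⊕ 23 = 4d
20 ⊕ 34 = 14
66 ⊕ 3d = 5b
6c ⊕ 94 = f8
61 ⊕ fe = 9f
67 ⊕ 3d = 5a
7b ⊕ 84 = ff
20 ⊕ d3 = f3
74 ⊕ 07 = 73
68 ⊕ 47 = 2f
65 ⊕ 40 = 25

55 05 9e 49 4d 14 5b f8 9f 5a ff f3 73 2f 25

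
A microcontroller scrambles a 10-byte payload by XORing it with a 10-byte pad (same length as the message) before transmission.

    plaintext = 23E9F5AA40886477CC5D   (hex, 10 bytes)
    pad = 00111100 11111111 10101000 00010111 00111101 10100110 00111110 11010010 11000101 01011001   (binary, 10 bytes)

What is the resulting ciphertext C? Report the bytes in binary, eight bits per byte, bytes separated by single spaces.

XOR is its own inverse, so applying the key byte-wise gives the result directly.
00100011 xor 00111100 = 00011111
11101001 xor 11111111 = 00010110
11110101 xor 10101000 = 01011101
10101010 xor 00010111 = 10111101
01000000 xor 00111101 = 01111101
10001000 xor 10100110 = 00101110
01100100 xor 00111110 = 01011010
01110111 xor 11010010 = 10100101
11001100 xor 11000101 = 00001001
01011101 xor 01011001 = 00000100

00011111 00010110 01011101 10111101 01111101 00101110 01011010 10100101 00001001 00000100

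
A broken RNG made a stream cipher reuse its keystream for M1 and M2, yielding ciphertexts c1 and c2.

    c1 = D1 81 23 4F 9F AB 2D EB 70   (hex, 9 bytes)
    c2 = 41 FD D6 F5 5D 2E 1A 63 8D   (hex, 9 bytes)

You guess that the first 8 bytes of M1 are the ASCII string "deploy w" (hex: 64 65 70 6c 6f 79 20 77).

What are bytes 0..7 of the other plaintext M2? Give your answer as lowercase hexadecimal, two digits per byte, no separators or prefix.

First, c1 ⊕ c2 = (M1 ⊕ K) ⊕ (M2 ⊕ K) = M1 ⊕ M2, so the key drops out. Then M2 = (M1 ⊕ M2) ⊕ M1 over the first 8 bytes.
byte 0: (d1 ⊕ 41) ⊕ 64 = 90 ⊕ 64 = f4
byte 1: (81 ⊕ fd) ⊕ 65 = 7c ⊕ 65 = 19
byte 2: (23 ⊕ d6) ⊕ 70 = f5 ⊕ 70 = 85
byte 3: (4f ⊕ f5) ⊕ 6c = ba ⊕ 6c = d6
byte 4: (9f ⊕ 5d) ⊕ 6f = c2 ⊕ 6f = ad
byte 5: (ab ⊕ 2e) ⊕ 79 = 85 ⊕ 79 = fc
byte 6: (2d ⊕ 1a) ⊕ 20 = 37 ⊕ 20 = 17
byte 7: (eb ⊕ 63) ⊕ 77 = 88 ⊕ 77 = ff

f41985d6adfc17ff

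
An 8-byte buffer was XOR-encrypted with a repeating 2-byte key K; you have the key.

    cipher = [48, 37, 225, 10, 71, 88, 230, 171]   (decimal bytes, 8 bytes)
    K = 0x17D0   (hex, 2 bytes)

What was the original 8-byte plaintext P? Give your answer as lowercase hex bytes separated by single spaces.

The 2-byte key repeats, so the effective keystream is 17 d0 17 d0 17 d0 17 d0.
byte 0: 30 xor 17 = 27
byte 1: 25 xor d0 = f5
byte 2: e1 xor 17 = f6
byte 3: 0a xor d0 = da
byte 4: 47 xor 17 = 50
byte 5: 58 xor d0 = 88
byte 6: e6 xor 17 = f1
byte 7: ab xor d0 = 7b

27 f5 f6 da 50 88 f1 7b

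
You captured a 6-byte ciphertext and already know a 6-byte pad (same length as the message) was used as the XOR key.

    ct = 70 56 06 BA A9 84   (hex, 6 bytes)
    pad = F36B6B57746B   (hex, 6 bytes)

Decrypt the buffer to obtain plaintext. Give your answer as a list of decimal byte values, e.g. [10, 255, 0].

[131, 61, 109, 237, 221, 239]

XOR is its own inverse, so applying the key byte-wise gives the result directly.
byte 0: 112 xor 243 = 131
byte 1:  86 xor 107 =  61
byte 2:   6 xor 107 = 109
byte 3: 186 xor  87 = 237
byte 4: 169 xor 116 = 221
byte 5: 132 xor 107 = 239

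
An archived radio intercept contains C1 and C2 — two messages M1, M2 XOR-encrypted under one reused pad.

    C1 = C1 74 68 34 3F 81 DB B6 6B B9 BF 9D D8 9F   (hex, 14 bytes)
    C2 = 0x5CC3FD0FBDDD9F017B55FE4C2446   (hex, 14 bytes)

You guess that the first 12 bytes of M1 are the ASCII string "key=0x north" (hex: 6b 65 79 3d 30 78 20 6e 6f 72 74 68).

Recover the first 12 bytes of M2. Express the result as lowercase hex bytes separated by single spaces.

f6 d2 ec 06 b2 24 64 d9 7f 9e 35 b9

First, C1 ⊕ C2 = (M1 ⊕ K) ⊕ (M2 ⊕ K) = M1 ⊕ M2, so the key drops out. Then M2 = (M1 ⊕ M2) ⊕ M1 over the first 12 bytes.
byte 0: (c1 ^ 5c) ^ 6b = 9d ^ 6b = f6
byte 1: (74 ^ c3) ^ 65 = b7 ^ 65 = d2
byte 2: (68 ^ fd) ^ 79 = 95 ^ 79 = ec
byte 3: (34 ^ 0f) ^ 3d = 3b ^ 3d = 06
byte 4: (3f ^ bd) ^ 30 = 82 ^ 30 = b2
byte 5: (81 ^ dd) ^ 78 = 5c ^ 78 = 24
byte 6: (db ^ 9f) ^ 20 = 44 ^ 20 = 64
byte 7: (b6 ^ 01) ^ 6e = b7 ^ 6e = d9
byte 8: (6b ^ 7b) ^ 6f = 10 ^ 6f = 7f
byte 9: (b9 ^ 55) ^ 72 = ec ^ 72 = 9e
byte 10: (bf ^ fe) ^ 74 = 41 ^ 74 = 35
byte 11: (9d ^ 4c) ^ 68 = d1 ^ 68 = b9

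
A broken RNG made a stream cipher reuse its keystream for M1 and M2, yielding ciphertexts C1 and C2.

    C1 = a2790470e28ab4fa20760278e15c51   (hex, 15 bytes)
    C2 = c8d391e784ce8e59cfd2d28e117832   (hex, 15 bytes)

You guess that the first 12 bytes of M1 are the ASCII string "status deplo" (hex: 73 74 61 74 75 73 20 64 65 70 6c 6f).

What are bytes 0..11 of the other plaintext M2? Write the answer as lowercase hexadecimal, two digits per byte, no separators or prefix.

19def4e313371ac78ad4bc99

First, C1 ⊕ C2 = (M1 ⊕ K) ⊕ (M2 ⊕ K) = M1 ⊕ M2, so the key drops out. Then M2 = (M1 ⊕ M2) ⊕ M1 over the first 12 bytes.
byte 0: (a2 ^ c8) ^ 73 = 6a ^ 73 = 19
byte 1: (79 ^ d3) ^ 74 = aa ^ 74 = de
byte 2: (04 ^ 91) ^ 61 = 95 ^ 61 = f4
byte 3: (70 ^ e7) ^ 74 = 97 ^ 74 = e3
byte 4: (e2 ^ 84) ^ 75 = 66 ^ 75 = 13
byte 5: (8a ^ ce) ^ 73 = 44 ^ 73 = 37
byte 6: (b4 ^ 8e) ^ 20 = 3a ^ 20 = 1a
byte 7: (fa ^ 59) ^ 64 = a3 ^ 64 = c7
byte 8: (20 ^ cf) ^ 65 = ef ^ 65 = 8a
byte 9: (76 ^ d2) ^ 70 = a4 ^ 70 = d4
byte 10: (02 ^ d2) ^ 6c = d0 ^ 6c = bc
byte 11: (78 ^ 8e) ^ 6f = f6 ^ 6f = 99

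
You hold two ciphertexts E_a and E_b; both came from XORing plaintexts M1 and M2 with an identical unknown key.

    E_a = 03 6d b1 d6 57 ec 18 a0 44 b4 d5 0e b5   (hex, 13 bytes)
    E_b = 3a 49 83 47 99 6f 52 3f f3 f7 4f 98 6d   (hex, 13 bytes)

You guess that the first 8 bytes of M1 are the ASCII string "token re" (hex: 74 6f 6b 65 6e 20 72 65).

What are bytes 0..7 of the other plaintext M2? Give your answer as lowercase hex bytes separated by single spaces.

First, E_a ⊕ E_b = (M1 ⊕ K) ⊕ (M2 ⊕ K) = M1 ⊕ M2, so the key drops out. Then M2 = (M1 ⊕ M2) ⊕ M1 over the first 8 bytes.
byte 0: (03 ⊕ 3a) ⊕ 74 = 39 ⊕ 74 = 4d
byte 1: (6d ⊕ 49) ⊕ 6f = 24 ⊕ 6f = 4b
byte 2: (b1 ⊕ 83) ⊕ 6b = 32 ⊕ 6b = 59
byte 3: (d6 ⊕ 47) ⊕ 65 = 91 ⊕ 65 = f4
byte 4: (57 ⊕ 99) ⊕ 6e = ce ⊕ 6e = a0
byte 5: (ec ⊕ 6f) ⊕ 20 = 83 ⊕ 20 = a3
byte 6: (18 ⊕ 52) ⊕ 72 = 4a ⊕ 72 = 38
byte 7: (a0 ⊕ 3f) ⊕ 65 = 9f ⊕ 65 = fa

4d 4b 59 f4 a0 a3 38 fa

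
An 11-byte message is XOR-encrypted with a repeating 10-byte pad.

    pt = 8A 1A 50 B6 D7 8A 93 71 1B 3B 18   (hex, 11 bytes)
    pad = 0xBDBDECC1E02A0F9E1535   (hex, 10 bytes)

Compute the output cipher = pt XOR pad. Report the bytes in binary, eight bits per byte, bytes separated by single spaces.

00110111 10100111 10111100 01110111 00110111 10100000 10011100 11101111 00001110 00001110 10100101

The 10-byte key repeats, so the effective keystream is bd bd ec c1 e0 2a 0f 9e 15 35 bd.
byte 0: 138 xor 189 =  55
byte 1:  26 xor 189 = 167
byte 2:  80 xor 236 = 188
byte 3: 182 xor 193 = 119
byte 4: 215 xor 224 =  55
byte 5: 138 xor  42 = 160
byte 6: 147 xor  15 = 156
byte 7: 113 xor 158 = 239
byte 8:  27 xor  21 =  14
byte 9:  59 xor  53 =  14
byte 10:  24 xor 189 = 165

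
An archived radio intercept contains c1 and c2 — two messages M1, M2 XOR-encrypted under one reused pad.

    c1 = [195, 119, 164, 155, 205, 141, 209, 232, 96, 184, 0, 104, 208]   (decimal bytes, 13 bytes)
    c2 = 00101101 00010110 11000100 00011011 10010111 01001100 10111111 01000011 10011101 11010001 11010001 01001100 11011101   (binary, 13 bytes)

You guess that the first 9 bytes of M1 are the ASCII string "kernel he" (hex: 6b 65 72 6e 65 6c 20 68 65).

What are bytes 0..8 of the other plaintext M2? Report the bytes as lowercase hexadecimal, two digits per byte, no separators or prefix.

850412ee3fad4ec398

First, c1 ⊕ c2 = (M1 ⊕ K) ⊕ (M2 ⊕ K) = M1 ⊕ M2, so the key drops out. Then M2 = (M1 ⊕ M2) ⊕ M1 over the first 9 bytes.
byte 0: (c3 XOR 2d) XOR 6b = ee XOR 6b = 85
byte 1: (77 XOR 16) XOR 65 = 61 XOR 65 = 04
byte 2: (a4 XOR c4) XOR 72 = 60 XOR 72 = 12
byte 3: (9b XOR 1b) XOR 6e = 80 XOR 6e = ee
byte 4: (cd XOR 97) XOR 65 = 5a XOR 65 = 3f
byte 5: (8d XOR 4c) XOR 6c = c1 XOR 6c = ad
byte 6: (d1 XOR bf) XOR 20 = 6e XOR 20 = 4e
byte 7: (e8 XOR 43) XOR 68 = ab XOR 68 = c3
byte 8: (60 XOR 9d) XOR 65 = fd XOR 65 = 98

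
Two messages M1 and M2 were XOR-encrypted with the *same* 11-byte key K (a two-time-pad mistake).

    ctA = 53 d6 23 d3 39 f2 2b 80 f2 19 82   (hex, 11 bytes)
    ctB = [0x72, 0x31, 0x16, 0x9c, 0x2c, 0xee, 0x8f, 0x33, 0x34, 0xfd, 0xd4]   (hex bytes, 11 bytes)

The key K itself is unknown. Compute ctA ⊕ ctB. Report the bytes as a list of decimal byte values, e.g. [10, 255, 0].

[33, 231, 53, 79, 21, 28, 164, 179, 198, 228, 86]

ctA ⊕ ctB = (M1 ⊕ K) ⊕ (M2 ⊕ K) = M1 ⊕ M2 — the shared key cancels under XOR.
byte 0: 01010011 ^ 01110010 = 00100001
byte 1: 11010110 ^ 00110001 = 11100111
byte 2: 00100011 ^ 00010110 = 00110101
byte 3: 11010011 ^ 10011100 = 01001111
byte 4: 00111001 ^ 00101100 = 00010101
byte 5: 11110010 ^ 11101110 = 00011100
byte 6: 00101011 ^ 10001111 = 10100100
byte 7: 10000000 ^ 00110011 = 10110011
byte 8: 11110010 ^ 00110100 = 11000110
byte 9: 00011001 ^ 11111101 = 11100100
byte 10: 10000010 ^ 11010100 = 01010110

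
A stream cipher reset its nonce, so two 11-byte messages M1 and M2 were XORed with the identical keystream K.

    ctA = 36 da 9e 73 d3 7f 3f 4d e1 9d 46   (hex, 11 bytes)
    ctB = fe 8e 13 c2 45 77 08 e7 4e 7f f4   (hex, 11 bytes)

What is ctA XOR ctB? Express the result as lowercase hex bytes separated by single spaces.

c8 54 8d b1 96 08 37 aa af e2 b2

ctA ⊕ ctB = (M1 ⊕ K) ⊕ (M2 ⊕ K) = M1 ⊕ M2 — the shared key cancels under XOR.
byte 0: 36 XOR fe = c8
byte 1: da XOR 8e = 54
byte 2: 9e XOR 13 = 8d
byte 3: 73 XOR c2 = b1
byte 4: d3 XOR 45 = 96
byte 5: 7f XOR 77 = 08
byte 6: 3f XOR 08 = 37
byte 7: 4d XOR e7 = aa
byte 8: e1 XOR 4e = af
byte 9: 9d XOR 7f = e2
byte 10: 46 XOR f4 = b2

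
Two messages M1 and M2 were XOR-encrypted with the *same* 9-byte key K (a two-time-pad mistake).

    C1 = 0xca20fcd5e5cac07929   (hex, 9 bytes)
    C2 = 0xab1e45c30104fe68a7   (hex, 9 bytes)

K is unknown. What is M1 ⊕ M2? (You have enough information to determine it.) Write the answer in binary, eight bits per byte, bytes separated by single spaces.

C1 ⊕ C2 = (M1 ⊕ K) ⊕ (M2 ⊕ K) = M1 ⊕ M2 — the shared key cancels under XOR.
11001010 xor 10101011 = 01100001
00100000 xor 00011110 = 00111110
11111100 xor 01000101 = 10111001
11010101 xor 11000011 = 00010110
11100101 xor 00000001 = 11100100
11001010 xor 00000100 = 11001110
11000000 xor 11111110 = 00111110
01111001 xor 01101000 = 00010001
00101001 xor 10100111 = 10001110

01100001 00111110 10111001 00010110 11100100 11001110 00111110 00010001 10001110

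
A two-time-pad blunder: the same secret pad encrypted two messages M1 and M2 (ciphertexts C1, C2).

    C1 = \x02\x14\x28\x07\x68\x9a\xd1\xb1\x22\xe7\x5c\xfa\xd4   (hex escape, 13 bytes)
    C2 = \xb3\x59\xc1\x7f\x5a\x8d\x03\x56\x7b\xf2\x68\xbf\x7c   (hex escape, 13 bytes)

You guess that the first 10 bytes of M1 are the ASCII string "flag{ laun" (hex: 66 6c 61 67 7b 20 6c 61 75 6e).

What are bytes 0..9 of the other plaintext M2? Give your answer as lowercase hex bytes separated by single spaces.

First, C1 ⊕ C2 = (M1 ⊕ K) ⊕ (M2 ⊕ K) = M1 ⊕ M2, so the key drops out. Then M2 = (M1 ⊕ M2) ⊕ M1 over the first 10 bytes.
byte 0: (02 XOR b3) XOR 66 = b1 XOR 66 = d7
byte 1: (14 XOR 59) XOR 6c = 4d XOR 6c = 21
byte 2: (28 XOR c1) XOR 61 = e9 XOR 61 = 88
byte 3: (07 XOR 7f) XOR 67 = 78 XOR 67 = 1f
byte 4: (68 XOR 5a) XOR 7b = 32 XOR 7b = 49
byte 5: (9a XOR 8d) XOR 20 = 17 XOR 20 = 37
byte 6: (d1 XOR 03) XOR 6c = d2 XOR 6c = be
byte 7: (b1 XOR 56) XOR 61 = e7 XOR 61 = 86
byte 8: (22 XOR 7b) XOR 75 = 59 XOR 75 = 2c
byte 9: (e7 XOR f2) XOR 6e = 15 XOR 6e = 7b

d7 21 88 1f 49 37 be 86 2c 7b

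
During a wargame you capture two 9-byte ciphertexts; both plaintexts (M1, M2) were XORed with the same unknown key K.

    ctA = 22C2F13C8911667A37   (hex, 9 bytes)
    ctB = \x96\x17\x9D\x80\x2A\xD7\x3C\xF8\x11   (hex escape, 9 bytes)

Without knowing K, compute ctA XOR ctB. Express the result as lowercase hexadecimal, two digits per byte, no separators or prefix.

ctA ⊕ ctB = (M1 ⊕ K) ⊕ (M2 ⊕ K) = M1 ⊕ M2 — the shared key cancels under XOR.
00100010 xor 10010110 = 10110100
11000010 xor 00010111 = 11010101
11110001 xor 10011101 = 01101100
00111100 xor 10000000 = 10111100
10001001 xor 00101010 = 10100011
00010001 xor 11010111 = 11000110
01100110 xor 00111100 = 01011010
01111010 xor 11111000 = 10000010
00110111 xor 00010001 = 00100110

b4d56cbca3c65a8226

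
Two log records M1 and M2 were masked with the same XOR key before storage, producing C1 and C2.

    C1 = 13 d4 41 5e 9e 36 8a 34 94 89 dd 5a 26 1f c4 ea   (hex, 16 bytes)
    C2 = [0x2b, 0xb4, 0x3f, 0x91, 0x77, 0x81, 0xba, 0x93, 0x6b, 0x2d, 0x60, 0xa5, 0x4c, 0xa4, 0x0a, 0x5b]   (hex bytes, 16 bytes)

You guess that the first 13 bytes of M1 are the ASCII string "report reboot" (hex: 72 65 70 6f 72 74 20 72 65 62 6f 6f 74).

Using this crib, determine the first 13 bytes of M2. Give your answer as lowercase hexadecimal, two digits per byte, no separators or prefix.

First, C1 ⊕ C2 = (M1 ⊕ K) ⊕ (M2 ⊕ K) = M1 ⊕ M2, so the key drops out. Then M2 = (M1 ⊕ M2) ⊕ M1 over the first 13 bytes.
byte 0: (13 XOR 2b) XOR 72 = 38 XOR 72 = 4a
byte 1: (d4 XOR b4) XOR 65 = 60 XOR 65 = 05
byte 2: (41 XOR 3f) XOR 70 = 7e XOR 70 = 0e
byte 3: (5e XOR 91) XOR 6f = cf XOR 6f = a0
byte 4: (9e XOR 77) XOR 72 = e9 XOR 72 = 9b
byte 5: (36 XOR 81) XOR 74 = b7 XOR 74 = c3
byte 6: (8a XOR ba) XOR 20 = 30 XOR 20 = 10
byte 7: (34 XOR 93) XOR 72 = a7 XOR 72 = d5
byte 8: (94 XOR 6b) XOR 65 = ff XOR 65 = 9a
byte 9: (89 XOR 2d) XOR 62 = a4 XOR 62 = c6
byte 10: (dd XOR 60) XOR 6f = bd XOR 6f = d2
byte 11: (5a XOR a5) XOR 6f = ff XOR 6f = 90
byte 12: (26 XOR 4c) XOR 74 = 6a XOR 74 = 1e

4a050ea09bc310d59ac6d2901e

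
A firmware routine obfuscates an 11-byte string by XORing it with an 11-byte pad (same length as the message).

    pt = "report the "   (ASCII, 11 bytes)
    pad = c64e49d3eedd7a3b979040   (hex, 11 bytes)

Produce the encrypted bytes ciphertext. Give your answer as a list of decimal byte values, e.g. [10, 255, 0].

XOR is its own inverse, so applying the key byte-wise gives the result directly.
01110010 xor 11000110 = 10110100
01100101 xor 01001110 = 00101011
01110000 xor 01001001 = 00111001
01101111 xor 11010011 = 10111100
01110010 xor 11101110 = 10011100
01110100 xor 11011101 = 10101001
00100000 xor 01111010 = 01011010
01110100 xor 00111011 = 01001111
01101000 xor 10010111 = 11111111
01100101 xor 10010000 = 11110101
00100000 xor 01000000 = 01100000

[180, 43, 57, 188, 156, 169, 90, 79, 255, 245, 96]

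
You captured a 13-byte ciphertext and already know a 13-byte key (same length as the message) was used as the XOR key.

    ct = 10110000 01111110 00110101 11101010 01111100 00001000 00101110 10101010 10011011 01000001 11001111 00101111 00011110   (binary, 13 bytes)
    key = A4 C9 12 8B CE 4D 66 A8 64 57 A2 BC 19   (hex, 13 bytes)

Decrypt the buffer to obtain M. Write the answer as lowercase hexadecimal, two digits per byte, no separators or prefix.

14b72761b2454802ff166d9307

byte 0: b0 ^ a4 = 14
byte 1: 7e ^ c9 = b7
byte 2: 35 ^ 12 = 27
byte 3: ea ^ 8b = 61
byte 4: 7c ^ ce = b2
byte 5: 08 ^ 4d = 45
byte 6: 2e ^ 66 = 48
byte 7: aa ^ a8 = 02
byte 8: 9b ^ 64 = ff
byte 9: 41 ^ 57 = 16
byte 10: cf ^ a2 = 6d
byte 11: 2f ^ bc = 93
byte 12: 1e ^ 19 = 07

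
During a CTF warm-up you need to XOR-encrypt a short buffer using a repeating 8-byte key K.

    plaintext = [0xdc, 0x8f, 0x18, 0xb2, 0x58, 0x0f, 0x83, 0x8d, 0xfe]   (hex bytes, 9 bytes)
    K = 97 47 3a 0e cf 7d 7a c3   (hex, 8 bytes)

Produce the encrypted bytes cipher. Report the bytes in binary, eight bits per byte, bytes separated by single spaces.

The 8-byte key repeats, so the effective keystream is 97 47 3a 0e cf 7d 7a c3 97.
byte 0: dc xor 97 = 4b
byte 1: 8f xor 47 = c8
byte 2: 18 xor 3a = 22
byte 3: b2 xor 0e = bc
byte 4: 58 xor cf = 97
byte 5: 0f xor 7d = 72
byte 6: 83 xor 7a = f9
byte 7: 8d xor c3 = 4e
byte 8: fe xor 97 = 69

01001011 11001000 00100010 10111100 10010111 01110010 11111001 01001110 01101001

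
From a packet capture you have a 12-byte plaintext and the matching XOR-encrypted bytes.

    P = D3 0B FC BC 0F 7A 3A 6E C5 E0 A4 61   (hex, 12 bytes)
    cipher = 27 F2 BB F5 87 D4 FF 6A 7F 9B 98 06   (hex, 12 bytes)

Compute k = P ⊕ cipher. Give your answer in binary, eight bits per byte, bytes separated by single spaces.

Since cipher = P ⊕ k, XORing both sides with P gives k = P ⊕ cipher.
211 xor  39 = 244
 11 xor 242 = 249
252 xor 187 =  71
188 xor 245 =  73
 15 xor 135 = 136
122 xor 212 = 174
 58 xor 255 = 197
110 xor 106 =   4
197 xor 127 = 186
224 xor 155 = 123
164 xor 152 =  60
 97 xor   6 = 103

11110100 11111001 01000111 01001001 10001000 10101110 11000101 00000100 10111010 01111011 00111100 01100111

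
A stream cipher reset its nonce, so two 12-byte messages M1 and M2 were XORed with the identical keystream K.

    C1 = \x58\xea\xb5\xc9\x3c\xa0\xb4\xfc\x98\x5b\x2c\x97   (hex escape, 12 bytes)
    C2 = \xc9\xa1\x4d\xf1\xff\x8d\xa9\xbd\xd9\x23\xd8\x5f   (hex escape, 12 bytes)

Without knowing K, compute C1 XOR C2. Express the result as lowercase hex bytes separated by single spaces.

91 4b f8 38 c3 2d 1d 41 41 78 f4 c8

C1 ⊕ C2 = (M1 ⊕ K) ⊕ (M2 ⊕ K) = M1 ⊕ M2 — the shared key cancels under XOR.
byte 0:  88 XOR 201 = 145
byte 1: 234 XOR 161 =  75
byte 2: 181 XOR  77 = 248
byte 3: 201 XOR 241 =  56
byte 4:  60 XOR 255 = 195
byte 5: 160 XOR 141 =  45
byte 6: 180 XOR 169 =  29
byte 7: 252 XOR 189 =  65
byte 8: 152 XOR 217 =  65
byte 9:  91 XOR  35 = 120
byte 10:  44 XOR 216 = 244
byte 11: 151 XOR  95 = 200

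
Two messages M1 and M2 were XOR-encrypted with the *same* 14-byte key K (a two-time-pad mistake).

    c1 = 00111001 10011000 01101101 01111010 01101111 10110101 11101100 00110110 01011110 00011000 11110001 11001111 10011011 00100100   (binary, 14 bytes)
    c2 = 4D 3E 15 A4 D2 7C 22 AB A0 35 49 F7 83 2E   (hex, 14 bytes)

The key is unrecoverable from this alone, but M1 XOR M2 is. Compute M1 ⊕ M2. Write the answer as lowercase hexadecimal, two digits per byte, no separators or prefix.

c1 ⊕ c2 = (M1 ⊕ K) ⊕ (M2 ⊕ K) = M1 ⊕ M2 — the shared key cancels under XOR.
 57 xor  77 = 116
152 xor  62 = 166
109 xor  21 = 120
122 xor 164 = 222
111 xor 210 = 189
181 xor 124 = 201
236 xor  34 = 206
 54 xor 171 = 157
 94 xor 160 = 254
 24 xor  53 =  45
241 xor  73 = 184
207 xor 247 =  56
155 xor 131 =  24
 36 xor  46 =  10

74a678debdc9ce9dfe2db838180a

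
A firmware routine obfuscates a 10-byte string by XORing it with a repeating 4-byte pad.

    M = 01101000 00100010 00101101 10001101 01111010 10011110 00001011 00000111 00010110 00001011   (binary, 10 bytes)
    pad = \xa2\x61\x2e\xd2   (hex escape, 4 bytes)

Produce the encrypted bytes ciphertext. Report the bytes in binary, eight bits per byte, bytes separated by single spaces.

The 4-byte key repeats, so the effective keystream is a2 61 2e d2 a2 61 2e d2 a2 61.
byte 0: 104 ^ 162 = 202
byte 1:  34 ^  97 =  67
byte 2:  45 ^  46 =   3
byte 3: 141 ^ 210 =  95
byte 4: 122 ^ 162 = 216
byte 5: 158 ^  97 = 255
byte 6:  11 ^  46 =  37
byte 7:   7 ^ 210 = 213
byte 8:  22 ^ 162 = 180
byte 9:  11 ^  97 = 106

11001010 01000011 00000011 01011111 11011000 11111111 00100101 11010101 10110100 01101010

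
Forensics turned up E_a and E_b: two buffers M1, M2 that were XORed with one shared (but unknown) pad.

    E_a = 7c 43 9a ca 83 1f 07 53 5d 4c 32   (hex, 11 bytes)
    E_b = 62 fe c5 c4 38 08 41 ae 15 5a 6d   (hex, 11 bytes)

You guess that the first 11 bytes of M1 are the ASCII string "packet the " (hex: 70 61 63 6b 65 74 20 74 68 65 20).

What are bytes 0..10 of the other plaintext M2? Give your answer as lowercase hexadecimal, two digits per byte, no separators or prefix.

6edc3c65de63668920737f

First, E_a ⊕ E_b = (M1 ⊕ K) ⊕ (M2 ⊕ K) = M1 ⊕ M2, so the key drops out. Then M2 = (M1 ⊕ M2) ⊕ M1 over the first 11 bytes.
byte 0: (7c xor 62) xor 70 = 1e xor 70 = 6e
byte 1: (43 xor fe) xor 61 = bd xor 61 = dc
byte 2: (9a xor c5) xor 63 = 5f xor 63 = 3c
byte 3: (ca xor c4) xor 6b = 0e xor 6b = 65
byte 4: (83 xor 38) xor 65 = bb xor 65 = de
byte 5: (1f xor 08) xor 74 = 17 xor 74 = 63
byte 6: (07 xor 41) xor 20 = 46 xor 20 = 66
byte 7: (53 xor ae) xor 74 = fd xor 74 = 89
byte 8: (5d xor 15) xor 68 = 48 xor 68 = 20
byte 9: (4c xor 5a) xor 65 = 16 xor 65 = 73
byte 10: (32 xor 6d) xor 20 = 5f xor 20 = 7f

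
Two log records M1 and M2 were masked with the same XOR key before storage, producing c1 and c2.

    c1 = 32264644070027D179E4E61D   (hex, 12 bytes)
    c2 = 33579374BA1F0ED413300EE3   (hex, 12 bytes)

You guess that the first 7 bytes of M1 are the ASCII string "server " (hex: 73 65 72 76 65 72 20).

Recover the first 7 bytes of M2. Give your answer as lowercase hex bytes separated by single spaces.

72 14 a7 46 d8 6d 09

First, c1 ⊕ c2 = (M1 ⊕ K) ⊕ (M2 ⊕ K) = M1 ⊕ M2, so the key drops out. Then M2 = (M1 ⊕ M2) ⊕ M1 over the first 7 bytes.
byte 0: (32 xor 33) xor 73 = 01 xor 73 = 72
byte 1: (26 xor 57) xor 65 = 71 xor 65 = 14
byte 2: (46 xor 93) xor 72 = d5 xor 72 = a7
byte 3: (44 xor 74) xor 76 = 30 xor 76 = 46
byte 4: (07 xor ba) xor 65 = bd xor 65 = d8
byte 5: (00 xor 1f) xor 72 = 1f xor 72 = 6d
byte 6: (27 xor 0e) xor 20 = 29 xor 20 = 09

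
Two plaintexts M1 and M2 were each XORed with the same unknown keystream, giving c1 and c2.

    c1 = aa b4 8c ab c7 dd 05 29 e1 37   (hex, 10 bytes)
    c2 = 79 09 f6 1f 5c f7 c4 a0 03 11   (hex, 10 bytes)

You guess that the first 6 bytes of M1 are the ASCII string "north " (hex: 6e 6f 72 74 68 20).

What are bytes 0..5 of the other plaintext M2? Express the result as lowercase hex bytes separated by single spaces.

First, c1 ⊕ c2 = (M1 ⊕ K) ⊕ (M2 ⊕ K) = M1 ⊕ M2, so the key drops out. Then M2 = (M1 ⊕ M2) ⊕ M1 over the first 6 bytes.
byte 0: (aa XOR 79) XOR 6e = d3 XOR 6e = bd
byte 1: (b4 XOR 09) XOR 6f = bd XOR 6f = d2
byte 2: (8c XOR f6) XOR 72 = 7a XOR 72 = 08
byte 3: (ab XOR 1f) XOR 74 = b4 XOR 74 = c0
byte 4: (c7 XOR 5c) XOR 68 = 9b XOR 68 = f3
byte 5: (dd XOR f7) XOR 20 = 2a XOR 20 = 0a

bd d2 08 c0 f3 0a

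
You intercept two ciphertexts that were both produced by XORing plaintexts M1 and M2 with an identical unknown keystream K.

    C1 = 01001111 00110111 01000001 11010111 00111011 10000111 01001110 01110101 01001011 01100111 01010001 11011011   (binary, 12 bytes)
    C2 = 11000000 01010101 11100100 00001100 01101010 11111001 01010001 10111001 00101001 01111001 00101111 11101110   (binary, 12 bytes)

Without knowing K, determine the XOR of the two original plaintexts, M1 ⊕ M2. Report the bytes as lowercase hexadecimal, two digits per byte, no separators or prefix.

C1 ⊕ C2 = (M1 ⊕ K) ⊕ (M2 ⊕ K) = M1 ⊕ M2 — the shared key cancels under XOR.
01001111 XOR 11000000 = 10001111
00110111 XOR 01010101 = 01100010
01000001 XOR 11100100 = 10100101
11010111 XOR 00001100 = 11011011
00111011 XOR 01101010 = 01010001
10000111 XOR 11111001 = 01111110
01001110 XOR 01010001 = 00011111
01110101 XOR 10111001 = 11001100
01001011 XOR 00101001 = 01100010
01100111 XOR 01111001 = 00011110
01010001 XOR 00101111 = 01111110
11011011 XOR 11101110 = 00110101

8f62a5db517e1fcc621e7e35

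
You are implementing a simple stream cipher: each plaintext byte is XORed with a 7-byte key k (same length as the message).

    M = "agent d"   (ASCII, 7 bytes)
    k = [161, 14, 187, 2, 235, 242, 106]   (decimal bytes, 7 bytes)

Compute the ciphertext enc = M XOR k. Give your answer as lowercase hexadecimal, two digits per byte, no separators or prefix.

c069de6c9fd20e

byte 0: 61 XOR a1 = c0
byte 1: 67 XOR 0e = 69
byte 2: 65 XOR bb = de
byte 3: 6e XOR 02 = 6c
byte 4: 74 XOR eb = 9f
byte 5: 20 XOR f2 = d2
byte 6: 64 XOR 6a = 0e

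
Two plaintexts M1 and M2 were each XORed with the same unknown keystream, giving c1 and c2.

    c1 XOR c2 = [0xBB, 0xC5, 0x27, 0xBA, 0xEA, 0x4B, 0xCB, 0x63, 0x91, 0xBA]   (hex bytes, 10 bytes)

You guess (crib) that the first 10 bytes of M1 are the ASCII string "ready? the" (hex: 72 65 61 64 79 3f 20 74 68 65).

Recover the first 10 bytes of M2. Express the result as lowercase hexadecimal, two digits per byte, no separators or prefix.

c9a046de9374eb17f9df

Since c1 ⊕ c2 = M1 ⊕ M2, XORing with the guessed M1 bytes yields the corresponding M2 bytes: M2 = (c1 ⊕ c2) ⊕ M1.
187 XOR 114 = 201
197 XOR 101 = 160
 39 XOR  97 =  70
186 XOR 100 = 222
234 XOR 121 = 147
 75 XOR  63 = 116
203 XOR  32 = 235
 99 XOR 116 =  23
145 XOR 104 = 249
186 XOR 101 = 223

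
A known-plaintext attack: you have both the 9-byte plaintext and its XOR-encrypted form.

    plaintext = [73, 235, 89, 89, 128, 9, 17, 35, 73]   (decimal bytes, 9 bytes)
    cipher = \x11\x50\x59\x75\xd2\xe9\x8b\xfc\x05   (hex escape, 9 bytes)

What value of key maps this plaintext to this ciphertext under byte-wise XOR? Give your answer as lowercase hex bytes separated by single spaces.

58 bb 00 2c 52 e0 9a df 4c

Since cipher = plaintext ⊕ key, XORing both sides with plaintext gives key = plaintext ⊕ cipher.
 73 xor  17 =  88
235 xor  80 = 187
 89 xor  89 =   0
 89 xor 117 =  44
128 xor 210 =  82
  9 xor 233 = 224
 17 xor 139 = 154
 35 xor 252 = 223
 73 xor   5 =  76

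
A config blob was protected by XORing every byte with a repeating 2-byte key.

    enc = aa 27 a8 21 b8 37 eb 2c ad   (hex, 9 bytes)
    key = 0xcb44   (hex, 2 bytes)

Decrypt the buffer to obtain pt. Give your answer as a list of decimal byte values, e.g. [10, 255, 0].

The 2-byte key repeats, so the effective keystream is cb 44 cb 44 cb 44 cb 44 cb.
byte 0: 10101010 ^ 11001011 = 01100001
byte 1: 00100111 ^ 01000100 = 01100011
byte 2: 10101000 ^ 11001011 = 01100011
byte 3: 00100001 ^ 01000100 = 01100101
byte 4: 10111000 ^ 11001011 = 01110011
byte 5: 00110111 ^ 01000100 = 01110011
byte 6: 11101011 ^ 11001011 = 00100000
byte 7: 00101100 ^ 01000100 = 01101000
byte 8: 10101101 ^ 11001011 = 01100110

[97, 99, 99, 101, 115, 115, 32, 104, 102]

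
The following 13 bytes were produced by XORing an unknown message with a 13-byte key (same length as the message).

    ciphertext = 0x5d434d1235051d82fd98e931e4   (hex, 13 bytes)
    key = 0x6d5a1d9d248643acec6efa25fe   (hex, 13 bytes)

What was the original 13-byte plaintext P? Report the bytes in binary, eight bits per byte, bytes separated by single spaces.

00110000 00011001 01010000 10001111 00010001 10000011 01011110 00101110 00010001 11110110 00010011 00010100 00011010

XOR is its own inverse, so applying the key byte-wise gives the result directly.
byte 0: 5d xor 6d = 30
byte 1: 43 xor 5a = 19
byte 2: 4d xor 1d = 50
byte 3: 12 xor 9d = 8f
byte 4: 35 xor 24 = 11
byte 5: 05 xor 86 = 83
byte 6: 1d xor 43 = 5e
byte 7: 82 xor ac = 2e
byte 8: fd xor ec = 11
byte 9: 98 xor 6e = f6
byte 10: e9 xor fa = 13
byte 11: 31 xor 25 = 14
byte 12: e4 xor fe = 1a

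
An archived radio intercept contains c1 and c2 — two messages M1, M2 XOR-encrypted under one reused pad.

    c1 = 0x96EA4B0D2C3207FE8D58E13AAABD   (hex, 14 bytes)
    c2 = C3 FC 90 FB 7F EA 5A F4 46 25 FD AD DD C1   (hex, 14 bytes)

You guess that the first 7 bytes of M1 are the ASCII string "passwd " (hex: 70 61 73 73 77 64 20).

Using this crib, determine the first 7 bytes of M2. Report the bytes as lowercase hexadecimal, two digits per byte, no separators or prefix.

First, c1 ⊕ c2 = (M1 ⊕ K) ⊕ (M2 ⊕ K) = M1 ⊕ M2, so the key drops out. Then M2 = (M1 ⊕ M2) ⊕ M1 over the first 7 bytes.
byte 0: (96 xor c3) xor 70 = 55 xor 70 = 25
byte 1: (ea xor fc) xor 61 = 16 xor 61 = 77
byte 2: (4b xor 90) xor 73 = db xor 73 = a8
byte 3: (0d xor fb) xor 73 = f6 xor 73 = 85
byte 4: (2c xor 7f) xor 77 = 53 xor 77 = 24
byte 5: (32 xor ea) xor 64 = d8 xor 64 = bc
byte 6: (07 xor 5a) xor 20 = 5d xor 20 = 7d

2577a88524bc7d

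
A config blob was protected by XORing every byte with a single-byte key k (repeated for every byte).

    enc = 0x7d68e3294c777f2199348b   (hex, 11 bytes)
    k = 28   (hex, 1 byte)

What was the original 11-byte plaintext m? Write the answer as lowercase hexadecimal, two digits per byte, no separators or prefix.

5540cb01645f5709b11ca3

The 1-byte key repeats, so the effective keystream is 28 28 28 28 28 28 28 28 28 28 28.
byte 0: 7d xor 28 = 55
byte 1: 68 xor 28 = 40
byte 2: e3 xor 28 = cb
byte 3: 29 xor 28 = 01
byte 4: 4c xor 28 = 64
byte 5: 77 xor 28 = 5f
byte 6: 7f xor 28 = 57
byte 7: 21 xor 28 = 09
byte 8: 99 xor 28 = b1
byte 9: 34 xor 28 = 1c
byte 10: 8b xor 28 = a3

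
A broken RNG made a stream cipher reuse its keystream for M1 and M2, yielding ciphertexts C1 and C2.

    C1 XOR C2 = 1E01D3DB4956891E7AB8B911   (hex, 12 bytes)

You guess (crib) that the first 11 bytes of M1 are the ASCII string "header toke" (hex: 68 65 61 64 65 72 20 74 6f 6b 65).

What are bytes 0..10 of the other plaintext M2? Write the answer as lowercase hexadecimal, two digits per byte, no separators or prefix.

Since C1 ⊕ C2 = M1 ⊕ M2, XORing with the guessed M1 bytes yields the corresponding M2 bytes: M2 = (C1 ⊕ C2) ⊕ M1.
byte 0:  30 xor 104 = 118
byte 1:   1 xor 101 = 100
byte 2: 211 xor  97 = 178
byte 3: 219 xor 100 = 191
byte 4:  73 xor 101 =  44
byte 5:  86 xor 114 =  36
byte 6: 137 xor  32 = 169
byte 7:  30 xor 116 = 106
byte 8: 122 xor 111 =  21
byte 9: 184 xor 107 = 211
byte 10: 185 xor 101 = 220

7664b2bf2c24a96a15d3dc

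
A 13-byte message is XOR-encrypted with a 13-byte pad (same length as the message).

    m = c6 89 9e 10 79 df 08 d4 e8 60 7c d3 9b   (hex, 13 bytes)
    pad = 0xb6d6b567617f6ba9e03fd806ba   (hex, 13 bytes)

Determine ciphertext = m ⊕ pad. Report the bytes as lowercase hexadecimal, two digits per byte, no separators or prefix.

XOR is its own inverse, so applying the key byte-wise gives the result directly.
byte 0: c6 xor b6 = 70
byte 1: 89 xor d6 = 5f
byte 2: 9e xor b5 = 2b
byte 3: 10 xor 67 = 77
byte 4: 79 xor 61 = 18
byte 5: df xor 7f = a0
byte 6: 08 xor 6b = 63
byte 7: d4 xor a9 = 7d
byte 8: e8 xor e0 = 08
byte 9: 60 xor 3f = 5f
byte 10: 7c xor d8 = a4
byte 11: d3 xor 06 = d5
byte 12: 9b xor ba = 21

705f2b7718a0637d085fa4d521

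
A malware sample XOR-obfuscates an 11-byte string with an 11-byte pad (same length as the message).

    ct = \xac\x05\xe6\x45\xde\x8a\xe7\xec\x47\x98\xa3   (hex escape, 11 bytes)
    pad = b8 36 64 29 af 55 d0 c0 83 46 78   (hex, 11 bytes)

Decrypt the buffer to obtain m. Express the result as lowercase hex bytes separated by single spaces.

14 33 82 6c 71 df 37 2c c4 de db

byte 0: 10101100 xor 10111000 = 00010100
byte 1: 00000101 xor 00110110 = 00110011
byte 2: 11100110 xor 01100100 = 10000010
byte 3: 01000101 xor 00101001 = 01101100
byte 4: 11011110 xor 10101111 = 01110001
byte 5: 10001010 xor 01010101 = 11011111
byte 6: 11100111 xor 11010000 = 00110111
byte 7: 11101100 xor 11000000 = 00101100
byte 8: 01000111 xor 10000011 = 11000100
byte 9: 10011000 xor 01000110 = 11011110
byte 10: 10100011 xor 01111000 = 11011011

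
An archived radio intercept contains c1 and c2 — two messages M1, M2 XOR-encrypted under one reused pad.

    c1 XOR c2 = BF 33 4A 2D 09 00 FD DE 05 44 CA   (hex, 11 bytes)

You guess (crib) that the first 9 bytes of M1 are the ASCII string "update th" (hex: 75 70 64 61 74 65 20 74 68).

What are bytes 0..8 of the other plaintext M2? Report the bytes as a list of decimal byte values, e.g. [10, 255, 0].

Since c1 ⊕ c2 = M1 ⊕ M2, XORing with the guessed M1 bytes yields the corresponding M2 bytes: M2 = (c1 ⊕ c2) ⊕ M1.
bf ⊕ 75 = ca
33 ⊕ 70 = 43
4a ⊕ 64 = 2e
2d ⊕ 61 = 4c
09 ⊕ 74 = 7d
00 ⊕ 65 = 65
fd ⊕ 20 = dd
de ⊕ 74 = aa
05 ⊕ 68 = 6d

[202, 67, 46, 76, 125, 101, 221, 170, 109]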